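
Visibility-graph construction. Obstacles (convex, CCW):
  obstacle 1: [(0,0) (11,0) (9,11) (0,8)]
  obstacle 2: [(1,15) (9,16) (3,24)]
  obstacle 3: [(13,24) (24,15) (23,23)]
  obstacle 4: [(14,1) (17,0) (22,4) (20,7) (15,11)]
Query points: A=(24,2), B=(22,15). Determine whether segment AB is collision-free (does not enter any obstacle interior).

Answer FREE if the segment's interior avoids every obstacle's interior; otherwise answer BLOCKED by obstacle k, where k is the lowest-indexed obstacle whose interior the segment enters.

Obstacle 1 [(0,0) (11,0) (9,11) (0,8)]:
  edge (0,0)–(11,0): clear
  edge (11,0)–(9,11): clear
  edge (9,11)–(0,8): clear
  edge (0,8)–(0,0): clear
  midpoint (23,17/2) outside
  → clear
Obstacle 2 [(1,15) (9,16) (3,24)]:
  edge (1,15)–(9,16): clear
  edge (9,16)–(3,24): clear
  edge (3,24)–(1,15): clear
  midpoint (23,17/2) outside
  → clear
Obstacle 3 [(13,24) (24,15) (23,23)]:
  edge (13,24)–(24,15): clear
  edge (24,15)–(23,23): clear
  edge (23,23)–(13,24): clear
  midpoint (23,17/2) outside
  → clear
Obstacle 4 [(14,1) (17,0) (22,4) (20,7) (15,11)]:
  edge (14,1)–(17,0): clear
  edge (17,0)–(22,4): clear
  edge (22,4)–(20,7): clear
  edge (20,7)–(15,11): clear
  edge (15,11)–(14,1): clear
  midpoint (23,17/2) outside
  → clear

FREE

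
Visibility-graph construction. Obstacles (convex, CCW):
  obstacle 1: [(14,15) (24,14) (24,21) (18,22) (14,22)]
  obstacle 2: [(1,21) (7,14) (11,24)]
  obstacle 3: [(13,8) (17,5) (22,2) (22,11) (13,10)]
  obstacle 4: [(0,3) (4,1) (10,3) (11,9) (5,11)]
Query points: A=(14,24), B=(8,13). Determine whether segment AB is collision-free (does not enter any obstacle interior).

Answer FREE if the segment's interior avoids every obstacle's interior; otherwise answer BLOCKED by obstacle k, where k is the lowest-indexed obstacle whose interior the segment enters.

FREE

Obstacle 1 [(14,15) (24,14) (24,21) (18,22) (14,22)]:
  edge (14,15)–(24,14): clear
  edge (24,14)–(24,21): clear
  edge (24,21)–(18,22): clear
  edge (18,22)–(14,22): clear
  edge (14,22)–(14,15): clear
  midpoint (11,37/2) outside
  → clear
Obstacle 2 [(1,21) (7,14) (11,24)]:
  edge (1,21)–(7,14): clear
  edge (7,14)–(11,24): clear
  edge (11,24)–(1,21): clear
  midpoint (11,37/2) outside
  → clear
Obstacle 3 [(13,8) (17,5) (22,2) (22,11) (13,10)]:
  edge (13,8)–(17,5): clear
  edge (17,5)–(22,2): clear
  edge (22,2)–(22,11): clear
  edge (22,11)–(13,10): clear
  edge (13,10)–(13,8): clear
  midpoint (11,37/2) outside
  → clear
Obstacle 4 [(0,3) (4,1) (10,3) (11,9) (5,11)]:
  edge (0,3)–(4,1): clear
  edge (4,1)–(10,3): clear
  edge (10,3)–(11,9): clear
  edge (11,9)–(5,11): clear
  edge (5,11)–(0,3): clear
  midpoint (11,37/2) outside
  → clear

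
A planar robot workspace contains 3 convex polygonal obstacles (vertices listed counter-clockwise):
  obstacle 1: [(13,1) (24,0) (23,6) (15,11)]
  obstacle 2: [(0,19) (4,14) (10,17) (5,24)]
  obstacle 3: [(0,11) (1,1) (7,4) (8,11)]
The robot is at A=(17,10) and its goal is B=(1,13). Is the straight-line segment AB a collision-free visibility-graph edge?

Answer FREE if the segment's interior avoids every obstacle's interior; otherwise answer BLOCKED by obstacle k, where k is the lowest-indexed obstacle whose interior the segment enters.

BLOCKED by obstacle 1

Obstacle 1 [(13,1) (24,0) (23,6) (15,11)]:
  edge (13,1)–(24,0): clear
  edge (24,0)–(23,6): clear
  edge (23,6)–(15,11): crosses AB
  edge (15,11)–(13,1): crosses AB
  → BLOCKED
Obstacle 2 [(0,19) (4,14) (10,17) (5,24)]:
  edge (0,19)–(4,14): clear
  edge (4,14)–(10,17): clear
  edge (10,17)–(5,24): clear
  edge (5,24)–(0,19): clear
  midpoint (9,23/2) outside
  → clear
Obstacle 3 [(0,11) (1,1) (7,4) (8,11)]:
  edge (0,11)–(1,1): clear
  edge (1,1)–(7,4): clear
  edge (7,4)–(8,11): clear
  edge (8,11)–(0,11): clear
  midpoint (9,23/2) outside
  → clear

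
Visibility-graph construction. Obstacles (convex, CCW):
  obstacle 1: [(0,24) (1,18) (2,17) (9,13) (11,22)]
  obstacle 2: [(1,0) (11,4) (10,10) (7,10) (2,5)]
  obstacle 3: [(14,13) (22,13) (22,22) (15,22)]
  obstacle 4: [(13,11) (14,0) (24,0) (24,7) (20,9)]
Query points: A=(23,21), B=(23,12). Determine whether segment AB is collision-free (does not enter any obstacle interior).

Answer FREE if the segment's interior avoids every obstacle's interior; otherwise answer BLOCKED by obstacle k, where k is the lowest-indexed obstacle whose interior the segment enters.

FREE

Obstacle 1 [(0,24) (1,18) (2,17) (9,13) (11,22)]:
  edge (0,24)–(1,18): clear
  edge (1,18)–(2,17): clear
  edge (2,17)–(9,13): clear
  edge (9,13)–(11,22): clear
  edge (11,22)–(0,24): clear
  midpoint (23,33/2) outside
  → clear
Obstacle 2 [(1,0) (11,4) (10,10) (7,10) (2,5)]:
  edge (1,0)–(11,4): clear
  edge (11,4)–(10,10): clear
  edge (10,10)–(7,10): clear
  edge (7,10)–(2,5): clear
  edge (2,5)–(1,0): clear
  midpoint (23,33/2) outside
  → clear
Obstacle 3 [(14,13) (22,13) (22,22) (15,22)]:
  edge (14,13)–(22,13): clear
  edge (22,13)–(22,22): clear
  edge (22,22)–(15,22): clear
  edge (15,22)–(14,13): clear
  midpoint (23,33/2) outside
  → clear
Obstacle 4 [(13,11) (14,0) (24,0) (24,7) (20,9)]:
  edge (13,11)–(14,0): clear
  edge (14,0)–(24,0): clear
  edge (24,0)–(24,7): clear
  edge (24,7)–(20,9): clear
  edge (20,9)–(13,11): clear
  midpoint (23,33/2) outside
  → clear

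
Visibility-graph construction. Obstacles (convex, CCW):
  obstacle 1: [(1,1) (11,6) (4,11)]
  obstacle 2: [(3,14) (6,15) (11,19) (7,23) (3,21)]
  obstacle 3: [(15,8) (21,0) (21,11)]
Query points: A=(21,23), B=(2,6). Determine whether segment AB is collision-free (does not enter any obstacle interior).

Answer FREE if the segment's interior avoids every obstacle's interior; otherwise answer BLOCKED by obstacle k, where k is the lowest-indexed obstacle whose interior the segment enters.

Obstacle 1 [(1,1) (11,6) (4,11)]:
  edge (1,1)–(11,6): clear
  edge (11,6)–(4,11): crosses AB
  edge (4,11)–(1,1): crosses AB
  → BLOCKED
Obstacle 2 [(3,14) (6,15) (11,19) (7,23) (3,21)]:
  edge (3,14)–(6,15): clear
  edge (6,15)–(11,19): clear
  edge (11,19)–(7,23): clear
  edge (7,23)–(3,21): clear
  edge (3,21)–(3,14): clear
  midpoint (23/2,29/2) outside
  → clear
Obstacle 3 [(15,8) (21,0) (21,11)]:
  edge (15,8)–(21,0): clear
  edge (21,0)–(21,11): clear
  edge (21,11)–(15,8): clear
  midpoint (23/2,29/2) outside
  → clear

BLOCKED by obstacle 1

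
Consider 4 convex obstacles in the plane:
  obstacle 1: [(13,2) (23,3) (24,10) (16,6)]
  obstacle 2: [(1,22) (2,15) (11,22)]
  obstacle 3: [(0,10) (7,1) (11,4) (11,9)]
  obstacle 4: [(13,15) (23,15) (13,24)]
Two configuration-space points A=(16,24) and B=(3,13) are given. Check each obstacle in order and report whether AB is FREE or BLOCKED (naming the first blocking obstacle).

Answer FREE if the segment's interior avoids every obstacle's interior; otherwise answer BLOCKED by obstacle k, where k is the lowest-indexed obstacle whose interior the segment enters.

Obstacle 1 [(13,2) (23,3) (24,10) (16,6)]:
  edge (13,2)–(23,3): clear
  edge (23,3)–(24,10): clear
  edge (24,10)–(16,6): clear
  edge (16,6)–(13,2): clear
  midpoint (19/2,37/2) outside
  → clear
Obstacle 2 [(1,22) (2,15) (11,22)]:
  edge (1,22)–(2,15): clear
  edge (2,15)–(11,22): clear
  edge (11,22)–(1,22): clear
  midpoint (19/2,37/2) outside
  → clear
Obstacle 3 [(0,10) (7,1) (11,4) (11,9)]:
  edge (0,10)–(7,1): clear
  edge (7,1)–(11,4): clear
  edge (11,4)–(11,9): clear
  edge (11,9)–(0,10): clear
  midpoint (19/2,37/2) outside
  → clear
Obstacle 4 [(13,15) (23,15) (13,24)]:
  edge (13,15)–(23,15): clear
  edge (23,15)–(13,24): crosses AB
  edge (13,24)–(13,15): crosses AB
  → BLOCKED

BLOCKED by obstacle 4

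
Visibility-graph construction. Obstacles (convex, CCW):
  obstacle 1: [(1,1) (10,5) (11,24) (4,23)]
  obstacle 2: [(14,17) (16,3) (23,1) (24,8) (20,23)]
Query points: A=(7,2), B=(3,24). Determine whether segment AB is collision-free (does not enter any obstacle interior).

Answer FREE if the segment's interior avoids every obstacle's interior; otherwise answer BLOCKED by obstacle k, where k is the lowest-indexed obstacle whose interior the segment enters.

BLOCKED by obstacle 1

Obstacle 1 [(1,1) (10,5) (11,24) (4,23)]:
  edge (1,1)–(10,5): crosses AB
  edge (10,5)–(11,24): clear
  edge (11,24)–(4,23): clear
  edge (4,23)–(1,1): crosses AB
  → BLOCKED
Obstacle 2 [(14,17) (16,3) (23,1) (24,8) (20,23)]:
  edge (14,17)–(16,3): clear
  edge (16,3)–(23,1): clear
  edge (23,1)–(24,8): clear
  edge (24,8)–(20,23): clear
  edge (20,23)–(14,17): clear
  midpoint (5,13) outside
  → clear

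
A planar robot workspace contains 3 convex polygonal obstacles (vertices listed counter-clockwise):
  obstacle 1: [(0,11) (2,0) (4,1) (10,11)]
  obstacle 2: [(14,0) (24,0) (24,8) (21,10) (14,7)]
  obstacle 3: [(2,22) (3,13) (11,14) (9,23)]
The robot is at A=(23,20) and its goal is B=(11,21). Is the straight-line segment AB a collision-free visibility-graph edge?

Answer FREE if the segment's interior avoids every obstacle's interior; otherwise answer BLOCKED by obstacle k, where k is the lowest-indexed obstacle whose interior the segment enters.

FREE

Obstacle 1 [(0,11) (2,0) (4,1) (10,11)]:
  edge (0,11)–(2,0): clear
  edge (2,0)–(4,1): clear
  edge (4,1)–(10,11): clear
  edge (10,11)–(0,11): clear
  midpoint (17,41/2) outside
  → clear
Obstacle 2 [(14,0) (24,0) (24,8) (21,10) (14,7)]:
  edge (14,0)–(24,0): clear
  edge (24,0)–(24,8): clear
  edge (24,8)–(21,10): clear
  edge (21,10)–(14,7): clear
  edge (14,7)–(14,0): clear
  midpoint (17,41/2) outside
  → clear
Obstacle 3 [(2,22) (3,13) (11,14) (9,23)]:
  edge (2,22)–(3,13): clear
  edge (3,13)–(11,14): clear
  edge (11,14)–(9,23): clear
  edge (9,23)–(2,22): clear
  midpoint (17,41/2) outside
  → clear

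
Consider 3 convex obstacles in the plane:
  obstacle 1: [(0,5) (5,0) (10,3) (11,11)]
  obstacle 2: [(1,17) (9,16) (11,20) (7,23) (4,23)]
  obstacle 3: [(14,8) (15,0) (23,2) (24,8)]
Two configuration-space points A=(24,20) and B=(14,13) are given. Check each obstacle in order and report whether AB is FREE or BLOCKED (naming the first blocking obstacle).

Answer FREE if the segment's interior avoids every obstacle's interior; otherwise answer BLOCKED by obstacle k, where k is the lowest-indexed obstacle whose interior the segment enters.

FREE

Obstacle 1 [(0,5) (5,0) (10,3) (11,11)]:
  edge (0,5)–(5,0): clear
  edge (5,0)–(10,3): clear
  edge (10,3)–(11,11): clear
  edge (11,11)–(0,5): clear
  midpoint (19,33/2) outside
  → clear
Obstacle 2 [(1,17) (9,16) (11,20) (7,23) (4,23)]:
  edge (1,17)–(9,16): clear
  edge (9,16)–(11,20): clear
  edge (11,20)–(7,23): clear
  edge (7,23)–(4,23): clear
  edge (4,23)–(1,17): clear
  midpoint (19,33/2) outside
  → clear
Obstacle 3 [(14,8) (15,0) (23,2) (24,8)]:
  edge (14,8)–(15,0): clear
  edge (15,0)–(23,2): clear
  edge (23,2)–(24,8): clear
  edge (24,8)–(14,8): clear
  midpoint (19,33/2) outside
  → clear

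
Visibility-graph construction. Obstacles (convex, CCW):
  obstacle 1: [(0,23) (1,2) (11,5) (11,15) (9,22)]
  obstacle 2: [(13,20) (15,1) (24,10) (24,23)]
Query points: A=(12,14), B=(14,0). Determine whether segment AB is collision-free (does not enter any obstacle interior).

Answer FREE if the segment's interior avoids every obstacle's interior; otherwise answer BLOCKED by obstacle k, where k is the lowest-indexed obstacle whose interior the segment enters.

Obstacle 1 [(0,23) (1,2) (11,5) (11,15) (9,22)]:
  edge (0,23)–(1,2): clear
  edge (1,2)–(11,5): clear
  edge (11,5)–(11,15): clear
  edge (11,15)–(9,22): clear
  edge (9,22)–(0,23): clear
  midpoint (13,7) outside
  → clear
Obstacle 2 [(13,20) (15,1) (24,10) (24,23)]:
  edge (13,20)–(15,1): clear
  edge (15,1)–(24,10): clear
  edge (24,10)–(24,23): clear
  edge (24,23)–(13,20): clear
  midpoint (13,7) outside
  → clear

FREE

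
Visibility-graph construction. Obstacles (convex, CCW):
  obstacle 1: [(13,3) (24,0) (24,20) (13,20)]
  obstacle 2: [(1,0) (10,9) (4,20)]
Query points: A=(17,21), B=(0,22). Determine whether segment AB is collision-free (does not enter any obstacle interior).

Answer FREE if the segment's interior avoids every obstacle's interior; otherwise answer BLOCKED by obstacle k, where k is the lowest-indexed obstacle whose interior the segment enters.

Obstacle 1 [(13,3) (24,0) (24,20) (13,20)]:
  edge (13,3)–(24,0): clear
  edge (24,0)–(24,20): clear
  edge (24,20)–(13,20): clear
  edge (13,20)–(13,3): clear
  midpoint (17/2,43/2) outside
  → clear
Obstacle 2 [(1,0) (10,9) (4,20)]:
  edge (1,0)–(10,9): clear
  edge (10,9)–(4,20): clear
  edge (4,20)–(1,0): clear
  midpoint (17/2,43/2) outside
  → clear

FREE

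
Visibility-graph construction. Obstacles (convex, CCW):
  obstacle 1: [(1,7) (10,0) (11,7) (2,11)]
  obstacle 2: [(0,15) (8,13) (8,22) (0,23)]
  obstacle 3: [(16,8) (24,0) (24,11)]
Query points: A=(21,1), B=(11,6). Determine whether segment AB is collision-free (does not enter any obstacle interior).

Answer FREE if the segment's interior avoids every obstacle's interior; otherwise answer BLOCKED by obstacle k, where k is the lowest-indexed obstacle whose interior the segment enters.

Obstacle 1 [(1,7) (10,0) (11,7) (2,11)]:
  edge (1,7)–(10,0): clear
  edge (10,0)–(11,7): clear
  edge (11,7)–(2,11): clear
  edge (2,11)–(1,7): clear
  midpoint (16,7/2) outside
  → clear
Obstacle 2 [(0,15) (8,13) (8,22) (0,23)]:
  edge (0,15)–(8,13): clear
  edge (8,13)–(8,22): clear
  edge (8,22)–(0,23): clear
  edge (0,23)–(0,15): clear
  midpoint (16,7/2) outside
  → clear
Obstacle 3 [(16,8) (24,0) (24,11)]:
  edge (16,8)–(24,0): clear
  edge (24,0)–(24,11): clear
  edge (24,11)–(16,8): clear
  midpoint (16,7/2) outside
  → clear

FREE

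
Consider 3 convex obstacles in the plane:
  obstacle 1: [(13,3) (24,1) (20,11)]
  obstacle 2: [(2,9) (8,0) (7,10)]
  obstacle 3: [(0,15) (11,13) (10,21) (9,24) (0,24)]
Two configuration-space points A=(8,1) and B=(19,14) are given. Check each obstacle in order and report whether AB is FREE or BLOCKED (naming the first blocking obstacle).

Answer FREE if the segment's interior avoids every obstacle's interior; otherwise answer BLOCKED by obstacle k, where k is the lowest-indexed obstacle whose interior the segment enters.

FREE

Obstacle 1 [(13,3) (24,1) (20,11)]:
  edge (13,3)–(24,1): clear
  edge (24,1)–(20,11): clear
  edge (20,11)–(13,3): clear
  midpoint (27/2,15/2) outside
  → clear
Obstacle 2 [(2,9) (8,0) (7,10)]:
  edge (2,9)–(8,0): clear
  edge (8,0)–(7,10): clear
  edge (7,10)–(2,9): clear
  midpoint (27/2,15/2) outside
  → clear
Obstacle 3 [(0,15) (11,13) (10,21) (9,24) (0,24)]:
  edge (0,15)–(11,13): clear
  edge (11,13)–(10,21): clear
  edge (10,21)–(9,24): clear
  edge (9,24)–(0,24): clear
  edge (0,24)–(0,15): clear
  midpoint (27/2,15/2) outside
  → clear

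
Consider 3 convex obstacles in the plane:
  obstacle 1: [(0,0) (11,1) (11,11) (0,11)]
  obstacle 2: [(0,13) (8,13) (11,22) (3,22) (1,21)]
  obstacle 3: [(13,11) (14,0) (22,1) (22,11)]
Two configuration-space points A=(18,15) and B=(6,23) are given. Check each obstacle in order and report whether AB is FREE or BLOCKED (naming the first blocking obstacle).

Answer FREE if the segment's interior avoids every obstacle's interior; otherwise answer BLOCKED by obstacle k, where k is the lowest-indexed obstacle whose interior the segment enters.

Obstacle 1 [(0,0) (11,1) (11,11) (0,11)]:
  edge (0,0)–(11,1): clear
  edge (11,1)–(11,11): clear
  edge (11,11)–(0,11): clear
  edge (0,11)–(0,0): clear
  midpoint (12,19) outside
  → clear
Obstacle 2 [(0,13) (8,13) (11,22) (3,22) (1,21)]:
  edge (0,13)–(8,13): clear
  edge (8,13)–(11,22): crosses AB
  edge (11,22)–(3,22): crosses AB
  edge (3,22)–(1,21): clear
  edge (1,21)–(0,13): clear
  → BLOCKED
Obstacle 3 [(13,11) (14,0) (22,1) (22,11)]:
  edge (13,11)–(14,0): clear
  edge (14,0)–(22,1): clear
  edge (22,1)–(22,11): clear
  edge (22,11)–(13,11): clear
  midpoint (12,19) outside
  → clear

BLOCKED by obstacle 2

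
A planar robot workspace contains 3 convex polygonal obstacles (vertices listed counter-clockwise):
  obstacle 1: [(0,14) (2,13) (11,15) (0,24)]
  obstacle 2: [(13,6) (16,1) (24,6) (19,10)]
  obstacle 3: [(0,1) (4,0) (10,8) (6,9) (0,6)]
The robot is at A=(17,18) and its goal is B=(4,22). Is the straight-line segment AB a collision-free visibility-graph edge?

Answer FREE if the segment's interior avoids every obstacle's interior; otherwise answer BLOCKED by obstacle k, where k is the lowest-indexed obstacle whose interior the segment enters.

Obstacle 1 [(0,14) (2,13) (11,15) (0,24)]:
  edge (0,14)–(2,13): clear
  edge (2,13)–(11,15): clear
  edge (11,15)–(0,24): clear
  edge (0,24)–(0,14): clear
  midpoint (21/2,20) outside
  → clear
Obstacle 2 [(13,6) (16,1) (24,6) (19,10)]:
  edge (13,6)–(16,1): clear
  edge (16,1)–(24,6): clear
  edge (24,6)–(19,10): clear
  edge (19,10)–(13,6): clear
  midpoint (21/2,20) outside
  → clear
Obstacle 3 [(0,1) (4,0) (10,8) (6,9) (0,6)]:
  edge (0,1)–(4,0): clear
  edge (4,0)–(10,8): clear
  edge (10,8)–(6,9): clear
  edge (6,9)–(0,6): clear
  edge (0,6)–(0,1): clear
  midpoint (21/2,20) outside
  → clear

FREE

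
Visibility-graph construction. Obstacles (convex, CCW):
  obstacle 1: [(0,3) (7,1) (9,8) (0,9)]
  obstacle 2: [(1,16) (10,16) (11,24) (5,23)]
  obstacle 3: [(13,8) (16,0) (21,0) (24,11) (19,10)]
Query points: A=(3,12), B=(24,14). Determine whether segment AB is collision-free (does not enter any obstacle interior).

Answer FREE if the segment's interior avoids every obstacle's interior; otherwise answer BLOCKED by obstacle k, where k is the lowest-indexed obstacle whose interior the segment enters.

FREE

Obstacle 1 [(0,3) (7,1) (9,8) (0,9)]:
  edge (0,3)–(7,1): clear
  edge (7,1)–(9,8): clear
  edge (9,8)–(0,9): clear
  edge (0,9)–(0,3): clear
  midpoint (27/2,13) outside
  → clear
Obstacle 2 [(1,16) (10,16) (11,24) (5,23)]:
  edge (1,16)–(10,16): clear
  edge (10,16)–(11,24): clear
  edge (11,24)–(5,23): clear
  edge (5,23)–(1,16): clear
  midpoint (27/2,13) outside
  → clear
Obstacle 3 [(13,8) (16,0) (21,0) (24,11) (19,10)]:
  edge (13,8)–(16,0): clear
  edge (16,0)–(21,0): clear
  edge (21,0)–(24,11): clear
  edge (24,11)–(19,10): clear
  edge (19,10)–(13,8): clear
  midpoint (27/2,13) outside
  → clear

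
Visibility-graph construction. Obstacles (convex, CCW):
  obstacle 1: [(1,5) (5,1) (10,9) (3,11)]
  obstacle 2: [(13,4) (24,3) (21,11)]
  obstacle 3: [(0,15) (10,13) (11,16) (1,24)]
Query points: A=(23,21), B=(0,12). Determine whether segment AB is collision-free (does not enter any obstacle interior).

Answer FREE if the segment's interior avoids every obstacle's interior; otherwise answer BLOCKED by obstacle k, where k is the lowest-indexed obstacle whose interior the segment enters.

Obstacle 1 [(1,5) (5,1) (10,9) (3,11)]:
  edge (1,5)–(5,1): clear
  edge (5,1)–(10,9): clear
  edge (10,9)–(3,11): clear
  edge (3,11)–(1,5): clear
  midpoint (23/2,33/2) outside
  → clear
Obstacle 2 [(13,4) (24,3) (21,11)]:
  edge (13,4)–(24,3): clear
  edge (24,3)–(21,11): clear
  edge (21,11)–(13,4): clear
  midpoint (23/2,33/2) outside
  → clear
Obstacle 3 [(0,15) (10,13) (11,16) (1,24)]:
  edge (0,15)–(10,13): crosses AB
  edge (10,13)–(11,16): clear
  edge (11,16)–(1,24): crosses AB
  edge (1,24)–(0,15): clear
  → BLOCKED

BLOCKED by obstacle 3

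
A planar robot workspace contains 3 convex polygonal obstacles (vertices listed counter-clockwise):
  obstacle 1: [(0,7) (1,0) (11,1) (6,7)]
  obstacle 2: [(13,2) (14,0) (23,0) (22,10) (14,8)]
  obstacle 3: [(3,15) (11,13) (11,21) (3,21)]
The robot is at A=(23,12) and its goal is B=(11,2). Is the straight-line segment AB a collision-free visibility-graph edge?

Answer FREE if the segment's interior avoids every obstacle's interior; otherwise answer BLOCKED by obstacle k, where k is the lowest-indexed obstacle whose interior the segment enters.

BLOCKED by obstacle 2

Obstacle 1 [(0,7) (1,0) (11,1) (6,7)]:
  edge (0,7)–(1,0): clear
  edge (1,0)–(11,1): clear
  edge (11,1)–(6,7): clear
  edge (6,7)–(0,7): clear
  midpoint (17,7) outside
  → clear
Obstacle 2 [(13,2) (14,0) (23,0) (22,10) (14,8)]:
  edge (13,2)–(14,0): clear
  edge (14,0)–(23,0): clear
  edge (23,0)–(22,10): clear
  edge (22,10)–(14,8): crosses AB
  edge (14,8)–(13,2): crosses AB
  → BLOCKED
Obstacle 3 [(3,15) (11,13) (11,21) (3,21)]:
  edge (3,15)–(11,13): clear
  edge (11,13)–(11,21): clear
  edge (11,21)–(3,21): clear
  edge (3,21)–(3,15): clear
  midpoint (17,7) outside
  → clear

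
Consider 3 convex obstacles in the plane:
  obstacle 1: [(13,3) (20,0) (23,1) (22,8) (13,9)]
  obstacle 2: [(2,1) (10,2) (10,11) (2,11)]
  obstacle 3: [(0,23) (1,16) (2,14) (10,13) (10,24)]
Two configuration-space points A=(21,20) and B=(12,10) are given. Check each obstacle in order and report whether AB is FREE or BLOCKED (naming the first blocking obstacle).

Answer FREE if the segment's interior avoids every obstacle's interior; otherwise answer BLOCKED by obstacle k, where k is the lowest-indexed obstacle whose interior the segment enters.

FREE

Obstacle 1 [(13,3) (20,0) (23,1) (22,8) (13,9)]:
  edge (13,3)–(20,0): clear
  edge (20,0)–(23,1): clear
  edge (23,1)–(22,8): clear
  edge (22,8)–(13,9): clear
  edge (13,9)–(13,3): clear
  midpoint (33/2,15) outside
  → clear
Obstacle 2 [(2,1) (10,2) (10,11) (2,11)]:
  edge (2,1)–(10,2): clear
  edge (10,2)–(10,11): clear
  edge (10,11)–(2,11): clear
  edge (2,11)–(2,1): clear
  midpoint (33/2,15) outside
  → clear
Obstacle 3 [(0,23) (1,16) (2,14) (10,13) (10,24)]:
  edge (0,23)–(1,16): clear
  edge (1,16)–(2,14): clear
  edge (2,14)–(10,13): clear
  edge (10,13)–(10,24): clear
  edge (10,24)–(0,23): clear
  midpoint (33/2,15) outside
  → clear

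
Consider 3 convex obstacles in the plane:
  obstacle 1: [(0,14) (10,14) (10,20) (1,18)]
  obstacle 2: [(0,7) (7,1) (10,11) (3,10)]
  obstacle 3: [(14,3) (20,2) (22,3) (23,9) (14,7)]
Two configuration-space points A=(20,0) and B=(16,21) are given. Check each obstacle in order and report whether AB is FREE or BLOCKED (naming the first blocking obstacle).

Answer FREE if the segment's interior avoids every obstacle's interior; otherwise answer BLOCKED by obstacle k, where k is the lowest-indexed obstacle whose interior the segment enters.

BLOCKED by obstacle 3

Obstacle 1 [(0,14) (10,14) (10,20) (1,18)]:
  edge (0,14)–(10,14): clear
  edge (10,14)–(10,20): clear
  edge (10,20)–(1,18): clear
  edge (1,18)–(0,14): clear
  midpoint (18,21/2) outside
  → clear
Obstacle 2 [(0,7) (7,1) (10,11) (3,10)]:
  edge (0,7)–(7,1): clear
  edge (7,1)–(10,11): clear
  edge (10,11)–(3,10): clear
  edge (3,10)–(0,7): clear
  midpoint (18,21/2) outside
  → clear
Obstacle 3 [(14,3) (20,2) (22,3) (23,9) (14,7)]:
  edge (14,3)–(20,2): crosses AB
  edge (20,2)–(22,3): clear
  edge (22,3)–(23,9): clear
  edge (23,9)–(14,7): crosses AB
  edge (14,7)–(14,3): clear
  → BLOCKED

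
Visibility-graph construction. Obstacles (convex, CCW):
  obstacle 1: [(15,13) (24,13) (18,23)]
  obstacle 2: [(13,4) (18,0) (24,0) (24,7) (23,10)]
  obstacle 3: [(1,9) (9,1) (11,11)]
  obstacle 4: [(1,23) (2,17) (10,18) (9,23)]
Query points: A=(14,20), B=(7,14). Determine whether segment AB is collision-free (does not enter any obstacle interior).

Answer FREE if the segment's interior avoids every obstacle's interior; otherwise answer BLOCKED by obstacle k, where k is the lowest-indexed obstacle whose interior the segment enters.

FREE

Obstacle 1 [(15,13) (24,13) (18,23)]:
  edge (15,13)–(24,13): clear
  edge (24,13)–(18,23): clear
  edge (18,23)–(15,13): clear
  midpoint (21/2,17) outside
  → clear
Obstacle 2 [(13,4) (18,0) (24,0) (24,7) (23,10)]:
  edge (13,4)–(18,0): clear
  edge (18,0)–(24,0): clear
  edge (24,0)–(24,7): clear
  edge (24,7)–(23,10): clear
  edge (23,10)–(13,4): clear
  midpoint (21/2,17) outside
  → clear
Obstacle 3 [(1,9) (9,1) (11,11)]:
  edge (1,9)–(9,1): clear
  edge (9,1)–(11,11): clear
  edge (11,11)–(1,9): clear
  midpoint (21/2,17) outside
  → clear
Obstacle 4 [(1,23) (2,17) (10,18) (9,23)]:
  edge (1,23)–(2,17): clear
  edge (2,17)–(10,18): clear
  edge (10,18)–(9,23): clear
  edge (9,23)–(1,23): clear
  midpoint (21/2,17) outside
  → clear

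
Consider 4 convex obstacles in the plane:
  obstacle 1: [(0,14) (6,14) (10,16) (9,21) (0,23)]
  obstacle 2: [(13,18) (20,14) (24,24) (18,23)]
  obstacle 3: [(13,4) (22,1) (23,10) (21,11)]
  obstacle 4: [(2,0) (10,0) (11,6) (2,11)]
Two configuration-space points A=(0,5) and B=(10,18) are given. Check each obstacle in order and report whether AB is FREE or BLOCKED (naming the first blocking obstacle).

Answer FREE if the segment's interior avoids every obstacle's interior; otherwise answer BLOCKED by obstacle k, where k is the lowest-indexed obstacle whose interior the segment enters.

Obstacle 1 [(0,14) (6,14) (10,16) (9,21) (0,23)]:
  edge (0,14)–(6,14): clear
  edge (6,14)–(10,16): crosses AB
  edge (10,16)–(9,21): crosses AB
  edge (9,21)–(0,23): clear
  edge (0,23)–(0,14): clear
  → BLOCKED
Obstacle 2 [(13,18) (20,14) (24,24) (18,23)]:
  edge (13,18)–(20,14): clear
  edge (20,14)–(24,24): clear
  edge (24,24)–(18,23): clear
  edge (18,23)–(13,18): clear
  midpoint (5,23/2) outside
  → clear
Obstacle 3 [(13,4) (22,1) (23,10) (21,11)]:
  edge (13,4)–(22,1): clear
  edge (22,1)–(23,10): clear
  edge (23,10)–(21,11): clear
  edge (21,11)–(13,4): clear
  midpoint (5,23/2) outside
  → clear
Obstacle 4 [(2,0) (10,0) (11,6) (2,11)]:
  edge (2,0)–(10,0): clear
  edge (10,0)–(11,6): clear
  edge (11,6)–(2,11): crosses AB
  edge (2,11)–(2,0): crosses AB
  → BLOCKED

BLOCKED by obstacle 1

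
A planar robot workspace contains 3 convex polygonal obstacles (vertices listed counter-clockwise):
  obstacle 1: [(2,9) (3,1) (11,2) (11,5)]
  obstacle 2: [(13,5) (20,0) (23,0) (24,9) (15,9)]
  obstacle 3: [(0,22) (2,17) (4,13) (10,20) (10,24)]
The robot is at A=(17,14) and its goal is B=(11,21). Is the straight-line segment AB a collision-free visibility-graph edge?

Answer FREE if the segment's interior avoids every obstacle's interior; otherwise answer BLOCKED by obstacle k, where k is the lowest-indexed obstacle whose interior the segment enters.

FREE

Obstacle 1 [(2,9) (3,1) (11,2) (11,5)]:
  edge (2,9)–(3,1): clear
  edge (3,1)–(11,2): clear
  edge (11,2)–(11,5): clear
  edge (11,5)–(2,9): clear
  midpoint (14,35/2) outside
  → clear
Obstacle 2 [(13,5) (20,0) (23,0) (24,9) (15,9)]:
  edge (13,5)–(20,0): clear
  edge (20,0)–(23,0): clear
  edge (23,0)–(24,9): clear
  edge (24,9)–(15,9): clear
  edge (15,9)–(13,5): clear
  midpoint (14,35/2) outside
  → clear
Obstacle 3 [(0,22) (2,17) (4,13) (10,20) (10,24)]:
  edge (0,22)–(2,17): clear
  edge (2,17)–(4,13): clear
  edge (4,13)–(10,20): clear
  edge (10,20)–(10,24): clear
  edge (10,24)–(0,22): clear
  midpoint (14,35/2) outside
  → clear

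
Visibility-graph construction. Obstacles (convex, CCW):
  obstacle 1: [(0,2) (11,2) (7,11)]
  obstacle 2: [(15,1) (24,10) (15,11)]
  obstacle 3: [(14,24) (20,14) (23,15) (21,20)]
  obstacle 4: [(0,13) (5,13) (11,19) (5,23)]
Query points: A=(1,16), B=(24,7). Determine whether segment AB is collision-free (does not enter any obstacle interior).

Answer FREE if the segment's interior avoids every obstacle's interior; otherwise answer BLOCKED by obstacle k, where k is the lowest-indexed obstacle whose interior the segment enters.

Obstacle 1 [(0,2) (11,2) (7,11)]:
  edge (0,2)–(11,2): clear
  edge (11,2)–(7,11): clear
  edge (7,11)–(0,2): clear
  midpoint (25/2,23/2) outside
  → clear
Obstacle 2 [(15,1) (24,10) (15,11)]:
  edge (15,1)–(24,10): crosses AB
  edge (24,10)–(15,11): clear
  edge (15,11)–(15,1): crosses AB
  → BLOCKED
Obstacle 3 [(14,24) (20,14) (23,15) (21,20)]:
  edge (14,24)–(20,14): clear
  edge (20,14)–(23,15): clear
  edge (23,15)–(21,20): clear
  edge (21,20)–(14,24): clear
  midpoint (25/2,23/2) outside
  → clear
Obstacle 4 [(0,13) (5,13) (11,19) (5,23)]:
  edge (0,13)–(5,13): clear
  edge (5,13)–(11,19): crosses AB
  edge (11,19)–(5,23): clear
  edge (5,23)–(0,13): crosses AB
  → BLOCKED

BLOCKED by obstacle 2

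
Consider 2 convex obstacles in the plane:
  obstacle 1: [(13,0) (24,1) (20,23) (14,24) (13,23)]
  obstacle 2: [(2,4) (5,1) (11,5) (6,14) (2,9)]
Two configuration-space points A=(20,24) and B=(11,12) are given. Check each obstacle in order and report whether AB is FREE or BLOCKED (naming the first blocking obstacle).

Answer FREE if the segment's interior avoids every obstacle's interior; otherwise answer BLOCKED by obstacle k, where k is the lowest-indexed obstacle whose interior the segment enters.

Obstacle 1 [(13,0) (24,1) (20,23) (14,24) (13,23)]:
  edge (13,0)–(24,1): clear
  edge (24,1)–(20,23): clear
  edge (20,23)–(14,24): crosses AB
  edge (14,24)–(13,23): clear
  edge (13,23)–(13,0): crosses AB
  → BLOCKED
Obstacle 2 [(2,4) (5,1) (11,5) (6,14) (2,9)]:
  edge (2,4)–(5,1): clear
  edge (5,1)–(11,5): clear
  edge (11,5)–(6,14): clear
  edge (6,14)–(2,9): clear
  edge (2,9)–(2,4): clear
  midpoint (31/2,18) outside
  → clear

BLOCKED by obstacle 1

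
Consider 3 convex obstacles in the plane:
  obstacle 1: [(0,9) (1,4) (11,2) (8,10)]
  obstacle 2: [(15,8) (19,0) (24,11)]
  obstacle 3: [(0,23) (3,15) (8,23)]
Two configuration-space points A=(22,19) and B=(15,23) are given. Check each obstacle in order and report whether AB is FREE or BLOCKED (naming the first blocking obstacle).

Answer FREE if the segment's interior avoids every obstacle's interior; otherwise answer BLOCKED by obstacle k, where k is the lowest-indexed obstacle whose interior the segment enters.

Obstacle 1 [(0,9) (1,4) (11,2) (8,10)]:
  edge (0,9)–(1,4): clear
  edge (1,4)–(11,2): clear
  edge (11,2)–(8,10): clear
  edge (8,10)–(0,9): clear
  midpoint (37/2,21) outside
  → clear
Obstacle 2 [(15,8) (19,0) (24,11)]:
  edge (15,8)–(19,0): clear
  edge (19,0)–(24,11): clear
  edge (24,11)–(15,8): clear
  midpoint (37/2,21) outside
  → clear
Obstacle 3 [(0,23) (3,15) (8,23)]:
  edge (0,23)–(3,15): clear
  edge (3,15)–(8,23): clear
  edge (8,23)–(0,23): clear
  midpoint (37/2,21) outside
  → clear

FREE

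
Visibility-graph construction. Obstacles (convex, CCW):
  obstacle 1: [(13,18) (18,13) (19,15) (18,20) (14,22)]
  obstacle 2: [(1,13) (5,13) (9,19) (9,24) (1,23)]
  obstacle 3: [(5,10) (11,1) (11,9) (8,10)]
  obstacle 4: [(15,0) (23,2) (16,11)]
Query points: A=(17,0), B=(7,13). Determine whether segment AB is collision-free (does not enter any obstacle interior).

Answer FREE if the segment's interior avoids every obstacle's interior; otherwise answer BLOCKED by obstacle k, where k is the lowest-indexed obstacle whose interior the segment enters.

BLOCKED by obstacle 3

Obstacle 1 [(13,18) (18,13) (19,15) (18,20) (14,22)]:
  edge (13,18)–(18,13): clear
  edge (18,13)–(19,15): clear
  edge (19,15)–(18,20): clear
  edge (18,20)–(14,22): clear
  edge (14,22)–(13,18): clear
  midpoint (12,13/2) outside
  → clear
Obstacle 2 [(1,13) (5,13) (9,19) (9,24) (1,23)]:
  edge (1,13)–(5,13): clear
  edge (5,13)–(9,19): clear
  edge (9,19)–(9,24): clear
  edge (9,24)–(1,23): clear
  edge (1,23)–(1,13): clear
  midpoint (12,13/2) outside
  → clear
Obstacle 3 [(5,10) (11,1) (11,9) (8,10)]:
  edge (5,10)–(11,1): clear
  edge (11,1)–(11,9): crosses AB
  edge (11,9)–(8,10): crosses AB
  edge (8,10)–(5,10): clear
  → BLOCKED
Obstacle 4 [(15,0) (23,2) (16,11)]:
  edge (15,0)–(23,2): crosses AB
  edge (23,2)–(16,11): clear
  edge (16,11)–(15,0): crosses AB
  → BLOCKED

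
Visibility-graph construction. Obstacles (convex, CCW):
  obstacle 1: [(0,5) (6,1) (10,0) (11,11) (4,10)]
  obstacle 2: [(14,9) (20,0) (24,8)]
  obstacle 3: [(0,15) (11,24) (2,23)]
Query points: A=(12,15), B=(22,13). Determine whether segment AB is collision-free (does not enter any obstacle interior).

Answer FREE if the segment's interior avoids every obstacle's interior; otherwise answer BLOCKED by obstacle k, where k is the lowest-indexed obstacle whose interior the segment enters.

Obstacle 1 [(0,5) (6,1) (10,0) (11,11) (4,10)]:
  edge (0,5)–(6,1): clear
  edge (6,1)–(10,0): clear
  edge (10,0)–(11,11): clear
  edge (11,11)–(4,10): clear
  edge (4,10)–(0,5): clear
  midpoint (17,14) outside
  → clear
Obstacle 2 [(14,9) (20,0) (24,8)]:
  edge (14,9)–(20,0): clear
  edge (20,0)–(24,8): clear
  edge (24,8)–(14,9): clear
  midpoint (17,14) outside
  → clear
Obstacle 3 [(0,15) (11,24) (2,23)]:
  edge (0,15)–(11,24): clear
  edge (11,24)–(2,23): clear
  edge (2,23)–(0,15): clear
  midpoint (17,14) outside
  → clear

FREE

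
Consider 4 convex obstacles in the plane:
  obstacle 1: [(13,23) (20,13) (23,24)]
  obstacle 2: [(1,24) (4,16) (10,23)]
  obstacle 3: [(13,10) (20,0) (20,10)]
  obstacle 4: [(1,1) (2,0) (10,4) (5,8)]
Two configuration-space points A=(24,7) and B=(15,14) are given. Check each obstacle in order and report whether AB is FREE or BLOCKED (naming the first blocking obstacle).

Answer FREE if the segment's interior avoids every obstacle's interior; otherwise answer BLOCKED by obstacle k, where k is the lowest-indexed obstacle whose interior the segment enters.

FREE

Obstacle 1 [(13,23) (20,13) (23,24)]:
  edge (13,23)–(20,13): clear
  edge (20,13)–(23,24): clear
  edge (23,24)–(13,23): clear
  midpoint (39/2,21/2) outside
  → clear
Obstacle 2 [(1,24) (4,16) (10,23)]:
  edge (1,24)–(4,16): clear
  edge (4,16)–(10,23): clear
  edge (10,23)–(1,24): clear
  midpoint (39/2,21/2) outside
  → clear
Obstacle 3 [(13,10) (20,0) (20,10)]:
  edge (13,10)–(20,0): clear
  edge (20,0)–(20,10): clear
  edge (20,10)–(13,10): clear
  midpoint (39/2,21/2) outside
  → clear
Obstacle 4 [(1,1) (2,0) (10,4) (5,8)]:
  edge (1,1)–(2,0): clear
  edge (2,0)–(10,4): clear
  edge (10,4)–(5,8): clear
  edge (5,8)–(1,1): clear
  midpoint (39/2,21/2) outside
  → clear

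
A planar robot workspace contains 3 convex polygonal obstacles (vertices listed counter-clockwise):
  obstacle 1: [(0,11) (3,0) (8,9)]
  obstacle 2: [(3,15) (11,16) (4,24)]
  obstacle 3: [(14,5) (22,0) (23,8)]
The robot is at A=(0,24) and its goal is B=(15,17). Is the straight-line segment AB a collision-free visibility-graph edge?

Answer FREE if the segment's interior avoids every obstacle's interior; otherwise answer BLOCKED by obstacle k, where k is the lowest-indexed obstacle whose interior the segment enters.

BLOCKED by obstacle 2

Obstacle 1 [(0,11) (3,0) (8,9)]:
  edge (0,11)–(3,0): clear
  edge (3,0)–(8,9): clear
  edge (8,9)–(0,11): clear
  midpoint (15/2,41/2) outside
  → clear
Obstacle 2 [(3,15) (11,16) (4,24)]:
  edge (3,15)–(11,16): clear
  edge (11,16)–(4,24): crosses AB
  edge (4,24)–(3,15): crosses AB
  → BLOCKED
Obstacle 3 [(14,5) (22,0) (23,8)]:
  edge (14,5)–(22,0): clear
  edge (22,0)–(23,8): clear
  edge (23,8)–(14,5): clear
  midpoint (15/2,41/2) outside
  → clear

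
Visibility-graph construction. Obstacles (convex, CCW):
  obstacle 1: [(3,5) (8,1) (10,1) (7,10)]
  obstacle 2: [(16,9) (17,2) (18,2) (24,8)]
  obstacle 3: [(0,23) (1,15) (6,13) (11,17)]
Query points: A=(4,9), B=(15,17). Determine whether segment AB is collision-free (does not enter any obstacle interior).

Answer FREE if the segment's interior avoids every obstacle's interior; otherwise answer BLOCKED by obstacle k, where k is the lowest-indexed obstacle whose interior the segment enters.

Obstacle 1 [(3,5) (8,1) (10,1) (7,10)]:
  edge (3,5)–(8,1): clear
  edge (8,1)–(10,1): clear
  edge (10,1)–(7,10): clear
  edge (7,10)–(3,5): clear
  midpoint (19/2,13) outside
  → clear
Obstacle 2 [(16,9) (17,2) (18,2) (24,8)]:
  edge (16,9)–(17,2): clear
  edge (17,2)–(18,2): clear
  edge (18,2)–(24,8): clear
  edge (24,8)–(16,9): clear
  midpoint (19/2,13) outside
  → clear
Obstacle 3 [(0,23) (1,15) (6,13) (11,17)]:
  edge (0,23)–(1,15): clear
  edge (1,15)–(6,13): clear
  edge (6,13)–(11,17): clear
  edge (11,17)–(0,23): clear
  midpoint (19/2,13) outside
  → clear

FREE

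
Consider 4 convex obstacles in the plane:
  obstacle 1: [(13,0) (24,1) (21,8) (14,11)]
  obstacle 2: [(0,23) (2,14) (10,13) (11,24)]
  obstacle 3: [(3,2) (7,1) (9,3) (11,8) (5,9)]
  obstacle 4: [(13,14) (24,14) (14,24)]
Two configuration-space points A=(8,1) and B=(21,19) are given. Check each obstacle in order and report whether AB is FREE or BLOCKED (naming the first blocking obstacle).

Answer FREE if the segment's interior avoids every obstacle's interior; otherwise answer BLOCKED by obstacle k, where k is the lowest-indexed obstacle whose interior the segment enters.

Obstacle 1 [(13,0) (24,1) (21,8) (14,11)]:
  edge (13,0)–(24,1): clear
  edge (24,1)–(21,8): clear
  edge (21,8)–(14,11): crosses AB
  edge (14,11)–(13,0): crosses AB
  → BLOCKED
Obstacle 2 [(0,23) (2,14) (10,13) (11,24)]:
  edge (0,23)–(2,14): clear
  edge (2,14)–(10,13): clear
  edge (10,13)–(11,24): clear
  edge (11,24)–(0,23): clear
  midpoint (29/2,10) outside
  → clear
Obstacle 3 [(3,2) (7,1) (9,3) (11,8) (5,9)]:
  edge (3,2)–(7,1): clear
  edge (7,1)–(9,3): clear
  edge (9,3)–(11,8): clear
  edge (11,8)–(5,9): clear
  edge (5,9)–(3,2): clear
  midpoint (29/2,10) outside
  → clear
Obstacle 4 [(13,14) (24,14) (14,24)]:
  edge (13,14)–(24,14): crosses AB
  edge (24,14)–(14,24): crosses AB
  edge (14,24)–(13,14): clear
  → BLOCKED

BLOCKED by obstacle 1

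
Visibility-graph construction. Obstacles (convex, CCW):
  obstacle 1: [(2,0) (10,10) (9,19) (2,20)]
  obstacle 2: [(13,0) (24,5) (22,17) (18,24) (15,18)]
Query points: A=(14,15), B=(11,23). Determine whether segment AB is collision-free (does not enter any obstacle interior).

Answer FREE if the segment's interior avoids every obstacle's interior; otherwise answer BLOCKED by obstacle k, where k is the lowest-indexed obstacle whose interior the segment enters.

FREE

Obstacle 1 [(2,0) (10,10) (9,19) (2,20)]:
  edge (2,0)–(10,10): clear
  edge (10,10)–(9,19): clear
  edge (9,19)–(2,20): clear
  edge (2,20)–(2,0): clear
  midpoint (25/2,19) outside
  → clear
Obstacle 2 [(13,0) (24,5) (22,17) (18,24) (15,18)]:
  edge (13,0)–(24,5): clear
  edge (24,5)–(22,17): clear
  edge (22,17)–(18,24): clear
  edge (18,24)–(15,18): clear
  edge (15,18)–(13,0): clear
  midpoint (25/2,19) outside
  → clear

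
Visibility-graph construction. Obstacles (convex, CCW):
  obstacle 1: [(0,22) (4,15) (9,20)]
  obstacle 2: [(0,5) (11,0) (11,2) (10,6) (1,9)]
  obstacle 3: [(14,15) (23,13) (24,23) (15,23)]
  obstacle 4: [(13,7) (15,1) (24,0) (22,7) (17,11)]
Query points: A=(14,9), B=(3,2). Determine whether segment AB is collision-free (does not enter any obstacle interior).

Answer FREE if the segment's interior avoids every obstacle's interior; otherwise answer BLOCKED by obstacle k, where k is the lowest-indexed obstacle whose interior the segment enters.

Obstacle 1 [(0,22) (4,15) (9,20)]:
  edge (0,22)–(4,15): clear
  edge (4,15)–(9,20): clear
  edge (9,20)–(0,22): clear
  midpoint (17/2,11/2) outside
  → clear
Obstacle 2 [(0,5) (11,0) (11,2) (10,6) (1,9)]:
  edge (0,5)–(11,0): crosses AB
  edge (11,0)–(11,2): clear
  edge (11,2)–(10,6): clear
  edge (10,6)–(1,9): crosses AB
  edge (1,9)–(0,5): clear
  → BLOCKED
Obstacle 3 [(14,15) (23,13) (24,23) (15,23)]:
  edge (14,15)–(23,13): clear
  edge (23,13)–(24,23): clear
  edge (24,23)–(15,23): clear
  edge (15,23)–(14,15): clear
  midpoint (17/2,11/2) outside
  → clear
Obstacle 4 [(13,7) (15,1) (24,0) (22,7) (17,11)]:
  edge (13,7)–(15,1): clear
  edge (15,1)–(24,0): clear
  edge (24,0)–(22,7): clear
  edge (22,7)–(17,11): clear
  edge (17,11)–(13,7): clear
  midpoint (17/2,11/2) outside
  → clear

BLOCKED by obstacle 2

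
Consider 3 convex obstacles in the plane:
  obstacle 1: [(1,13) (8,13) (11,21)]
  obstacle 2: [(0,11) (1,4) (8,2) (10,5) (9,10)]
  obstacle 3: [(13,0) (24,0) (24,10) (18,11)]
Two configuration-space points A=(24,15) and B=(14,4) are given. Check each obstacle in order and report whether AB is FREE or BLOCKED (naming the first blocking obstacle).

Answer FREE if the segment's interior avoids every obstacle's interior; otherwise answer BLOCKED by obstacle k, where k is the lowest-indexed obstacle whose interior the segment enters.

BLOCKED by obstacle 3

Obstacle 1 [(1,13) (8,13) (11,21)]:
  edge (1,13)–(8,13): clear
  edge (8,13)–(11,21): clear
  edge (11,21)–(1,13): clear
  midpoint (19,19/2) outside
  → clear
Obstacle 2 [(0,11) (1,4) (8,2) (10,5) (9,10)]:
  edge (0,11)–(1,4): clear
  edge (1,4)–(8,2): clear
  edge (8,2)–(10,5): clear
  edge (10,5)–(9,10): clear
  edge (9,10)–(0,11): clear
  midpoint (19,19/2) outside
  → clear
Obstacle 3 [(13,0) (24,0) (24,10) (18,11)]:
  edge (13,0)–(24,0): clear
  edge (24,0)–(24,10): clear
  edge (24,10)–(18,11): crosses AB
  edge (18,11)–(13,0): crosses AB
  → BLOCKED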